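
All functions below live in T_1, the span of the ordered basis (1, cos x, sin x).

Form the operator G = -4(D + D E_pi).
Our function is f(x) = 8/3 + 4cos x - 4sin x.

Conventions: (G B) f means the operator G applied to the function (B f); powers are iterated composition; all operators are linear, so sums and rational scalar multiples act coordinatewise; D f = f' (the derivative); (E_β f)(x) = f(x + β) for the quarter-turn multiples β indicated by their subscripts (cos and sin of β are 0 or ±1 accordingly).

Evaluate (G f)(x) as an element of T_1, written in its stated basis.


g(x) = 0

D f = -4cos x - 4sin x
E_pi f = 8/3 - 4cos x + 4sin x
D E_pi f = 4cos x + 4sin x
(D + D E_pi) f = 0
(-4(D + D E_pi)) f = 0


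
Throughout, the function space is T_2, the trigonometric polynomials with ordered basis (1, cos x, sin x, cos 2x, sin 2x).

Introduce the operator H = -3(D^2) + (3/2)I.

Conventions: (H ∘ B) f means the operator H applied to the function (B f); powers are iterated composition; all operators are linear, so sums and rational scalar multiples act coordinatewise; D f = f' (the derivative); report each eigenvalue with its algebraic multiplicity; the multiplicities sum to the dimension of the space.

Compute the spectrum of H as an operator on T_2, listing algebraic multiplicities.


image of 1: 3/2
image of cos x: (9/2)cos x
image of sin x: (9/2)sin x
image of cos 2x: (27/2)cos 2x
image of sin 2x: (27/2)sin 2x
the matrix is diagonal; its diagonal is (3/2, 9/2, 9/2, 27/2, 27/2)
for a triangular matrix the eigenvalues are the diagonal entries, with algebraic multiplicity their repetition count

λ = 3/2 (multiplicity 1), λ = 9/2 (multiplicity 2), λ = 27/2 (multiplicity 2)


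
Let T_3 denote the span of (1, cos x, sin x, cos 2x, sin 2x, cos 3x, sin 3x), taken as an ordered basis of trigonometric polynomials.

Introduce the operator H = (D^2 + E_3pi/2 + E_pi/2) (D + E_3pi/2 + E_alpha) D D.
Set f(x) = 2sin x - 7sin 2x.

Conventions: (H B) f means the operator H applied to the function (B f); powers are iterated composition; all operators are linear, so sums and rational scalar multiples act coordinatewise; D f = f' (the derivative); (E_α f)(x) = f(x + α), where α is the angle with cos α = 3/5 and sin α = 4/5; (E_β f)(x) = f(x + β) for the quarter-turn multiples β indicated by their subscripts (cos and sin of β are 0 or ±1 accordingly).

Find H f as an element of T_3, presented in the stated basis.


the image equals g(x) = (8/5)cos x + (6/5)sin x - (12432/25)cos 2x + (5376/25)sin 2x

D f = 2cos x - 14cos 2x
D D f = -2sin x + 28sin 2x
D D D f = -2cos x + 56cos 2x
E_3pi/2 D D f = 2cos x - 28sin 2x
E_alpha D D f = -(8/5)cos x - (6/5)sin x + (672/25)cos 2x - (196/25)sin 2x
(D + E_3pi/2 + E_alpha) D D f = -(8/5)cos x - (6/5)sin x + (2072/25)cos 2x - (896/25)sin 2x
D ((D + E_3pi/2 + E_alpha) D D) f = -(6/5)cos x + (8/5)sin x - (1792/25)cos 2x - (4144/25)sin 2x
D D ((D + E_3pi/2 + E_alpha) D D) f = (8/5)cos x + (6/5)sin x - (8288/25)cos 2x + (3584/25)sin 2x
E_3pi/2 ((D + E_3pi/2 + E_alpha) D D) f = (6/5)cos x - (8/5)sin x - (2072/25)cos 2x + (896/25)sin 2x
E_pi/2 ((D + E_3pi/2 + E_alpha) D D) f = -(6/5)cos x + (8/5)sin x - (2072/25)cos 2x + (896/25)sin 2x
(D^2 + E_3pi/2 + E_pi/2) ((D + E_3pi/2 + E_alpha) D D) f = (8/5)cos x + (6/5)sin x - (12432/25)cos 2x + (5376/25)sin 2x


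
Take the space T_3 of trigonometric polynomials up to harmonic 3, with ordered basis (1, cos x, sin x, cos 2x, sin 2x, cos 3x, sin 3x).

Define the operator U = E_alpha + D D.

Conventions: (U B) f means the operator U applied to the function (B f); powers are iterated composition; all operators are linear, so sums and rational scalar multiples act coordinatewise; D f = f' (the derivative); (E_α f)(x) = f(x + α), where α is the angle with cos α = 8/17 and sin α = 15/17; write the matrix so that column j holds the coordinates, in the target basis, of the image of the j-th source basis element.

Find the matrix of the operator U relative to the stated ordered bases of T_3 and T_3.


the matrix is [[1, 0, 0, 0, 0, 0, 0]; [0, -9/17, 15/17, 0, 0, 0, 0]; [0, -15/17, -9/17, 0, 0, 0, 0]; [0, 0, 0, -1317/289, 240/289, 0, 0]; [0, 0, 0, -240/289, -1317/289, 0, 0]; [0, 0, 0, 0, 0, -49105/4913, -495/4913]; [0, 0, 0, 0, 0, 495/4913, -49105/4913]] (rows listed top to bottom)

image of 1: 1
image of cos x: -(9/17)cos x - (15/17)sin x
image of sin x: (15/17)cos x - (9/17)sin x
image of cos 2x: -(1317/289)cos 2x - (240/289)sin 2x
image of sin 2x: (240/289)cos 2x - (1317/289)sin 2x
image of cos 3x: -(49105/4913)cos 3x + (495/4913)sin 3x
image of sin 3x: -(495/4913)cos 3x - (49105/4913)sin 3x
each image's coordinates form column j of the matrix


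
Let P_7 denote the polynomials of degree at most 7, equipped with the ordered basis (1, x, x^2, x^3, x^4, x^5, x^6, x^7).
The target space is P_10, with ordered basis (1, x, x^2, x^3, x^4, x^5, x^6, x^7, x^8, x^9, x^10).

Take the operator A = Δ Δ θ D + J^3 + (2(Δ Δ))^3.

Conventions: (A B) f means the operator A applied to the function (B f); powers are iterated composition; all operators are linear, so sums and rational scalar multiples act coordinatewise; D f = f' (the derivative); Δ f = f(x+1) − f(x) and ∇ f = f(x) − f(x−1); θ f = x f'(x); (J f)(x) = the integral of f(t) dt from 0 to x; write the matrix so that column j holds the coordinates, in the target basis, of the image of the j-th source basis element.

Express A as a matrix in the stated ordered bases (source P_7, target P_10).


image of 1: (1/6)x^3
image of x: (1/24)x^4
image of x^2: (1/60)x^5
image of x^3: (1/120)x^6 + 12
image of x^4: (1/210)x^7 + 72x + 72
image of x^5: (1/336)x^8 + 240x^2 + 480x + 280
image of x^6: (1/504)x^9 + 600x^3 + 1800x^2 + 2100x + 6660
image of x^7: (1/720)x^10 + 1260x^4 + 5040x^3 + 8820x^2 + 47880x + 123564
each image's coordinates form column j of the matrix

the matrix is [[0, 0, 0, 12, 72, 280, 6660, 123564]; [0, 0, 0, 0, 72, 480, 2100, 47880]; [0, 0, 0, 0, 0, 240, 1800, 8820]; [1/6, 0, 0, 0, 0, 0, 600, 5040]; [0, 1/24, 0, 0, 0, 0, 0, 1260]; [0, 0, 1/60, 0, 0, 0, 0, 0]; [0, 0, 0, 1/120, 0, 0, 0, 0]; [0, 0, 0, 0, 1/210, 0, 0, 0]; [0, 0, 0, 0, 0, 1/336, 0, 0]; [0, 0, 0, 0, 0, 0, 1/504, 0]; [0, 0, 0, 0, 0, 0, 0, 1/720]] (rows listed top to bottom)


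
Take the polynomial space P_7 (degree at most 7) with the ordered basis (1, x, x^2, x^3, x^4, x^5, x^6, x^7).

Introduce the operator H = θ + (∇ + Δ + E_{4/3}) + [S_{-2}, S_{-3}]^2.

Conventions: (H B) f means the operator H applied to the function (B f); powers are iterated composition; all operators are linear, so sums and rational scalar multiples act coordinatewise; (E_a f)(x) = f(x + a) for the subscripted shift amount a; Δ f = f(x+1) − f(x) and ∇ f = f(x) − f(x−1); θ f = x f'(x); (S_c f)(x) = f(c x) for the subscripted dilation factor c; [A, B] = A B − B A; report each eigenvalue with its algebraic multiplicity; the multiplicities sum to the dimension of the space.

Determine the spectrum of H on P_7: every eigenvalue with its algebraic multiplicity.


image of 1: 1
image of x: 2x + 10/3
image of x^2: 3x^2 + (20/3)x + 16/9
image of x^3: 4x^3 + 10x^2 + (16/3)x + 118/27
image of x^4: 5x^4 + (40/3)x^3 + (32/3)x^2 + (472/27)x + 256/81
image of x^5: 6x^5 + (50/3)x^4 + (160/9)x^3 + (1180/27)x^2 + (1280/81)x + 1510/243
image of x^6: 7x^6 + 20x^5 + (80/3)x^4 + (2360/27)x^3 + (1280/27)x^2 + (3020/81)x + 4096/729
image of x^7: 8x^7 + (70/3)x^6 + (112/3)x^5 + (4130/27)x^4 + (8960/81)x^3 + (10570/81)x^2 + (28672/729)x + 20758/2187
the matrix is upper triangular; its diagonal is (1, 2, 3, 4, 5, 6, 7, 8)
for a triangular matrix the eigenvalues are the diagonal entries, with algebraic multiplicity their repetition count

λ = 1 (multiplicity 1), λ = 2 (multiplicity 1), λ = 3 (multiplicity 1), λ = 4 (multiplicity 1), λ = 5 (multiplicity 1), λ = 6 (multiplicity 1), λ = 7 (multiplicity 1), λ = 8 (multiplicity 1)


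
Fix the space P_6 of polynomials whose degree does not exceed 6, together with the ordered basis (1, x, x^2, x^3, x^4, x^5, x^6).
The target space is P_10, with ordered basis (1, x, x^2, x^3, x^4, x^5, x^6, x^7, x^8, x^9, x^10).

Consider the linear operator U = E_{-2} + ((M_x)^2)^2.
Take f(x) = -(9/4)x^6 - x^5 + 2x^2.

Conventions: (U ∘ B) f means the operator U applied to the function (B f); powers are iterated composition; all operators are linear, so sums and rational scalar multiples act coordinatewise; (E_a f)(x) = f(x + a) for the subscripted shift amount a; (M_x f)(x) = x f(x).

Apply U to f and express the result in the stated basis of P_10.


E_{-2} f = -(9/4)x^6 + 26x^5 - 125x^4 + 320x^3 - 458x^2 + 344x - 104
M_x f = -(9/4)x^7 - x^6 + 2x^3
M_x M_x f = -(9/4)x^8 - x^7 + 2x^4
M_x (M_x)^2 f = -(9/4)x^9 - x^8 + 2x^5
M_x M_x (M_x)^2 f = -(9/4)x^10 - x^9 + 2x^6
(E_{-2} + ((M_x)^2)^2) f = -(9/4)x^10 - x^9 - (1/4)x^6 + 26x^5 - 125x^4 + 320x^3 - 458x^2 + 344x - 104

the result is g(x) = -(9/4)x^10 - x^9 - (1/4)x^6 + 26x^5 - 125x^4 + 320x^3 - 458x^2 + 344x - 104


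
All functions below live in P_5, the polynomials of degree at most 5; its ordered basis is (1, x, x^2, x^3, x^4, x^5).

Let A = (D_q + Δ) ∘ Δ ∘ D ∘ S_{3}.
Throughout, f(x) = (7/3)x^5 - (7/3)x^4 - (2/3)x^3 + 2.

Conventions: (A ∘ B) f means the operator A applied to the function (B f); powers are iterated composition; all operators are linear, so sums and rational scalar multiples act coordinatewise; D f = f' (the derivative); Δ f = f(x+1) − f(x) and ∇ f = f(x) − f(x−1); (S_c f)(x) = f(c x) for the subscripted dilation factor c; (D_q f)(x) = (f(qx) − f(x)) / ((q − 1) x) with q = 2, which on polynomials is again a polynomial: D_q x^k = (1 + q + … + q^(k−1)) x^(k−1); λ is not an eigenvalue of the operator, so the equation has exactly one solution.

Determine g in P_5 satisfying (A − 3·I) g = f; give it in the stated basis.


the result is g(x) = -(7/9)x^5 + (7/9)x^4 + (2/9)x^3 - 12600x^2 - 11970x - 14672/3

write g with unknown coordinates in the stated basis and equate coefficients in (A − 3·I) g = f
solving from the highest basis element down gives g = -(7/9)x^5 + (7/9)x^4 + (2/9)x^3 - 12600x^2 - 11970x - 14672/3
check: A g = -37800x^2 - 35910x - 14670
so A g − 3·g = (7/3)x^5 - (7/3)x^4 - (2/3)x^3 + 2 = f ✓


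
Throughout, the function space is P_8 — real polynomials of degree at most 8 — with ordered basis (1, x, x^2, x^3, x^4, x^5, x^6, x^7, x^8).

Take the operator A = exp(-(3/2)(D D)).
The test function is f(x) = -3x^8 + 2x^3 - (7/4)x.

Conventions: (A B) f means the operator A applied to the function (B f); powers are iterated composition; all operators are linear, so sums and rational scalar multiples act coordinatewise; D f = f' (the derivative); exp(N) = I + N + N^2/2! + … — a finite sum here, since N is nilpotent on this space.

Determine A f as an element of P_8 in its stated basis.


order-1 term: 252x^6 - 18x
order-2 term: -5670x^4
order-3 term: 34020x^2
order-4 term: -25515
the series for exp(-(3/2)(D D)) f terminates at order 4
exp(-(3/2)(D D)) f = -3x^8 + 252x^6 - 5670x^4 + 2x^3 + 34020x^2 - (79/4)x - 25515

g(x) = -3x^8 + 252x^6 - 5670x^4 + 2x^3 + 34020x^2 - (79/4)x - 25515


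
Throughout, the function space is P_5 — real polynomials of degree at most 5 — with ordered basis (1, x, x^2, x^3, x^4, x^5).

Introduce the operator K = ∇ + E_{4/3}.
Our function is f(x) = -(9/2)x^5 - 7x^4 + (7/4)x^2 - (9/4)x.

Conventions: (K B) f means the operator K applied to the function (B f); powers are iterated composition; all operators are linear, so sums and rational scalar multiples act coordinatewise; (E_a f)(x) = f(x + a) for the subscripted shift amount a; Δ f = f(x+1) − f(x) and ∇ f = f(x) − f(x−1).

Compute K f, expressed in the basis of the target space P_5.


∇ f = -(45/2)x^4 + 17x^3 - 3x^2 - 2x - 3/2
E_{4/3} f = -(9/2)x^5 - 37x^4 - (352/3)x^3 - (2155/12)x^2 - (14587/108)x - 3319/81
(∇ + E_{4/3}) f = -(9/2)x^5 - (119/2)x^4 - (301/3)x^3 - (2191/12)x^2 - (14803/108)x - 6881/162

g(x) = -(9/2)x^5 - (119/2)x^4 - (301/3)x^3 - (2191/12)x^2 - (14803/108)x - 6881/162


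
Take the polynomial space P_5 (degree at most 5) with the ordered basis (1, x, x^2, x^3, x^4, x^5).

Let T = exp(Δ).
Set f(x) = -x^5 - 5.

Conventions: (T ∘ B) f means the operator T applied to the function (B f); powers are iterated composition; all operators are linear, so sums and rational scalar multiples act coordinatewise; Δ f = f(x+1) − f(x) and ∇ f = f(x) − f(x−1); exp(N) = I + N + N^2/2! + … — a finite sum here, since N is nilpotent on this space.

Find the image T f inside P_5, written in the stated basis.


the image equals g(x) = -x^5 - 5x^4 - 20x^3 - 50x^2 - 75x - 57

order-1 term: -5x^4 - 10x^3 - 10x^2 - 5x - 1
order-2 term: -10x^3 - 30x^2 - 35x - 15
order-3 term: -10x^2 - 30x - 25
order-4 term: -5x - 10
order-5 term: -1
the series for exp(Δ) f terminates at order 5
exp(Δ) f = -x^5 - 5x^4 - 20x^3 - 50x^2 - 75x - 57


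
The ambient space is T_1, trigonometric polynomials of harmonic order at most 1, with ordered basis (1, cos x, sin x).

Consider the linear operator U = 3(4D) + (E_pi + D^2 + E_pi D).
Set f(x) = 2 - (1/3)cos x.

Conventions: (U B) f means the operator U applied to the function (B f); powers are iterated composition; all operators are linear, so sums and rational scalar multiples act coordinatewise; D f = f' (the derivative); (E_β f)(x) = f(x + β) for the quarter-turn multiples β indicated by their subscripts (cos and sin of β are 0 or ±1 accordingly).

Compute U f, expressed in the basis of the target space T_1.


D f = (1/3)sin x
(4D) f = (4/3)sin x
(3(4D)) f = 4sin x
E_pi f = 2 + (1/3)cos x
D f = (1/3)sin x
D D f = (1/3)cos x
D f = (1/3)sin x
E_pi D f = -(1/3)sin x
(E_pi + D^2 + E_pi D) f = 2 + (2/3)cos x - (1/3)sin x
(3(4D) + (E_pi + D^2 + E_pi D)) f = 2 + (2/3)cos x + (11/3)sin x

the result is g(x) = 2 + (2/3)cos x + (11/3)sin x


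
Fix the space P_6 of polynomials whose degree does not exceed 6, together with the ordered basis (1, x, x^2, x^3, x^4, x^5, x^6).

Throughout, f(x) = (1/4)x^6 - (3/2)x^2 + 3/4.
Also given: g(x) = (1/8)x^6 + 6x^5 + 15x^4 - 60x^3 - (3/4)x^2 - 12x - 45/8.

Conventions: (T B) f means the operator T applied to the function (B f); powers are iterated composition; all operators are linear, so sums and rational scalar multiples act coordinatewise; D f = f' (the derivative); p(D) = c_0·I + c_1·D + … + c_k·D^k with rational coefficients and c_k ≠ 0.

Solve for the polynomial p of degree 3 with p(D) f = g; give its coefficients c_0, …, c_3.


D^0 f = (1/4)x^6 - (3/2)x^2 + 3/4
D^1 f = (3/2)x^5 - 3x
D^2 f = (15/2)x^4 - 3
D^3 f = 30x^3
matching coefficients of g against c_0 f + c_1 Df + … from the top degree down determines the c_i
solution: c_0 = 1/2, c_1 = 4, c_2 = 2, c_3 = -2

p(D) = (1/2)·I + 4·D + 2·D^2 − 2·D^3, i.e. c_0 = 1/2, c_1 = 4, c_2 = 2, c_3 = -2


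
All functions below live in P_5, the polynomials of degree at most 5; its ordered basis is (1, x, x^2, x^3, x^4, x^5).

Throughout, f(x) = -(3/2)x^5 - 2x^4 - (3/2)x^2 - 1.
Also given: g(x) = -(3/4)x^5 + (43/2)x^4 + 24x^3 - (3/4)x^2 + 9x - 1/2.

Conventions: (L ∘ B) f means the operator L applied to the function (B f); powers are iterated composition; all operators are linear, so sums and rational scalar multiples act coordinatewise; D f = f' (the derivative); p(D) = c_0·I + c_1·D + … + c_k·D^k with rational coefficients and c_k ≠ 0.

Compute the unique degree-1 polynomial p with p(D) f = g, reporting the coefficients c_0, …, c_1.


p(D) = (1/2)·I − 3·D, i.e. c_0 = 1/2, c_1 = -3

D^0 f = -(3/2)x^5 - 2x^4 - (3/2)x^2 - 1
D^1 f = -(15/2)x^4 - 8x^3 - 3x
matching coefficients of g against c_0 f + c_1 Df + … from the top degree down determines the c_i
solution: c_0 = 1/2, c_1 = -3


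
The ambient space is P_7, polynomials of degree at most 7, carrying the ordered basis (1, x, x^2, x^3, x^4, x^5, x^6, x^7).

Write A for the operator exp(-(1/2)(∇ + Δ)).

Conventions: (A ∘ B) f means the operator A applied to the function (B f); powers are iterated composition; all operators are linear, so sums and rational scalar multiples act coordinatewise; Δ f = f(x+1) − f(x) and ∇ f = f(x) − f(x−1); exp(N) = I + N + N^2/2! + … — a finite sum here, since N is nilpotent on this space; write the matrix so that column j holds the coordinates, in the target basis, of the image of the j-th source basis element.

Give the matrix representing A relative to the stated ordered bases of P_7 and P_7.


the matrix is [[1, -1, 1, -2, 5, -12, 37, -128]; [0, 1, -2, 3, -8, 25, -72, 259]; [0, 0, 1, -3, 6, -20, 75, -252]; [0, 0, 0, 1, -4, 10, -40, 175]; [0, 0, 0, 0, 1, -5, 15, -70]; [0, 0, 0, 0, 0, 1, -6, 21]; [0, 0, 0, 0, 0, 0, 1, -7]; [0, 0, 0, 0, 0, 0, 0, 1]] (rows listed top to bottom)

image of 1: 1
image of x: x - 1
image of x^2: x^2 - 2x + 1
image of x^3: x^3 - 3x^2 + 3x - 2
image of x^4: x^4 - 4x^3 + 6x^2 - 8x + 5
image of x^5: x^5 - 5x^4 + 10x^3 - 20x^2 + 25x - 12
image of x^6: x^6 - 6x^5 + 15x^4 - 40x^3 + 75x^2 - 72x + 37
image of x^7: x^7 - 7x^6 + 21x^5 - 70x^4 + 175x^3 - 252x^2 + 259x - 128
each image's coordinates form column j of the matrix


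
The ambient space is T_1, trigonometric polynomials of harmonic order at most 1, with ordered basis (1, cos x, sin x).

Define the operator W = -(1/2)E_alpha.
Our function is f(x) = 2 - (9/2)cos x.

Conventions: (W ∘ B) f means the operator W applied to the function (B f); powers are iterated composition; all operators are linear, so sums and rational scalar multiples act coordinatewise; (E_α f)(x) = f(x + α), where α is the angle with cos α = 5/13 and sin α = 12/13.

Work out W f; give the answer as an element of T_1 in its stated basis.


the result is g(x) = -1 + (45/52)cos x - (27/13)sin x

E_alpha f = 2 - (45/26)cos x + (54/13)sin x
(-(1/2)E_alpha) f = -1 + (45/52)cos x - (27/13)sin x


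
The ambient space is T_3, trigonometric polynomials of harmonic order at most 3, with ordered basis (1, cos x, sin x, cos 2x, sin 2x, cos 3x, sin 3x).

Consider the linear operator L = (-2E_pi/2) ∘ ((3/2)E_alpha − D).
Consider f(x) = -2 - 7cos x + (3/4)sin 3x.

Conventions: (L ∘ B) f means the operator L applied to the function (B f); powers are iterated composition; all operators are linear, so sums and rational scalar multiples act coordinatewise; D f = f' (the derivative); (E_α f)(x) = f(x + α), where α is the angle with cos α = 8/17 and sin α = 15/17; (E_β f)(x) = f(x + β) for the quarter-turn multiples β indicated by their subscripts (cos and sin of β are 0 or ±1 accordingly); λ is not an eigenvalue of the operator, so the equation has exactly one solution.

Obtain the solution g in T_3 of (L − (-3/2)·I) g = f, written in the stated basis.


write g with unknown coordinates in the stated basis and equate coefficients in (L − (-3/2)·I) g = f
solving from the highest basis element down gives g = 4/3 - (1022/449)cos x + (672/449)sin x + (4888/152377)cos 3x + (25555/304754)sin 3x
check: L g = -4 - (1610/449)cos x - (1008/449)sin x - (7332/152377)cos 3x + (190233/304754)sin 3x
so L g − (-3/2)·g = -2 - 7cos x + (3/4)sin 3x = f ✓

the result is g(x) = 4/3 - (1022/449)cos x + (672/449)sin x + (4888/152377)cos 3x + (25555/304754)sin 3x


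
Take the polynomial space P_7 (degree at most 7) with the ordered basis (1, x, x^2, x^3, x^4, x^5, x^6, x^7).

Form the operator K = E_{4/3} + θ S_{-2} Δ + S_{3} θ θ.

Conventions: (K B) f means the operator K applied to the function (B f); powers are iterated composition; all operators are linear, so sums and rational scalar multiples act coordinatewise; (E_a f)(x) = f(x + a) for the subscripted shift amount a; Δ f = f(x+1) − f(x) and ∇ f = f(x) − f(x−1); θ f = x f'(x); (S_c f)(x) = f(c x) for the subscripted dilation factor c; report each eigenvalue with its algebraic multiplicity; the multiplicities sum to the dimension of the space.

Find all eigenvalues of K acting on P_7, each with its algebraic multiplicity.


λ = 1 (multiplicity 1), λ = 4 (multiplicity 1), λ = 37 (multiplicity 1), λ = 244 (multiplicity 1), λ = 1297 (multiplicity 1), λ = 6076 (multiplicity 1), λ = 26245 (multiplicity 1), λ = 107164 (multiplicity 1)

image of 1: 1
image of x: 4x + 4/3
image of x^2: 37x^2 - (4/3)x + 16/9
image of x^3: 244x^3 + 28x^2 - (2/3)x + 64/27
image of x^4: 1297x^4 - (272/3)x^3 + (176/3)x^2 + (40/27)x + 256/81
image of x^5: 6076x^5 + (980/3)x^4 - (2000/9)x^3 + (2800/27)x^2 + (470/81)x + 1024/243
image of x^6: 26245x^6 - 952x^5 + (2960/3)x^4 - (11680/27)x^3 + (4520/27)x^2 + (1076/81)x + 4096/729
image of x^7: 107164x^7 + (8092/3)x^6 - (9968/3)x^5 + (62720/27)x^4 - (59080/81)x^3 + (20776/81)x^2 + (18466/729)x + 16384/2187
the matrix is upper triangular; its diagonal is (1, 4, 37, 244, 1297, 6076, 26245, 107164)
for a triangular matrix the eigenvalues are the diagonal entries, with algebraic multiplicity their repetition count


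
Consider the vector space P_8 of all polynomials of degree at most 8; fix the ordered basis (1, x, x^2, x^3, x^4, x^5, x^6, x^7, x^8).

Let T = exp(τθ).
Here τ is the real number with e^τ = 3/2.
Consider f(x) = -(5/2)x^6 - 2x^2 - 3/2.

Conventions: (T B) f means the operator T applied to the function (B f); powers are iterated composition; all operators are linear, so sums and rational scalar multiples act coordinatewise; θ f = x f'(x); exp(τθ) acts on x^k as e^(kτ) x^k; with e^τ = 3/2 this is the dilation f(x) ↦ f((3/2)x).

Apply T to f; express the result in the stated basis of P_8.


exp(τθ) x^k = e^(kτ) x^k; with e^τ = 3/2 this sends x^k to (3/2)^k x^k
x^2 ↦ 9/4 x^2
x^6 ↦ 729/64 x^6
applying this coordinatewise to f: exp(τθ) f = -(3645/128)x^6 - (9/2)x^2 - 3/2

the image equals g(x) = -(3645/128)x^6 - (9/2)x^2 - 3/2


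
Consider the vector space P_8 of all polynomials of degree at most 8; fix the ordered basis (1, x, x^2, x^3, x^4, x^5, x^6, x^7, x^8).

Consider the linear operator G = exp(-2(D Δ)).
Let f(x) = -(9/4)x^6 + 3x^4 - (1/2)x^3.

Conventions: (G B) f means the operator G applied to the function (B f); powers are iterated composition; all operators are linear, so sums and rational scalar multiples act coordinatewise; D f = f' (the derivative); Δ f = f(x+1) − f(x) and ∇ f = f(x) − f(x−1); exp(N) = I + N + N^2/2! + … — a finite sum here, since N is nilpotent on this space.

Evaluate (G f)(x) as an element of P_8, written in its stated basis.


the image equals g(x) = -(9/4)x^6 + 138x^4 + (539/2)x^3 - 1422x^2 - 3171x + 420

order-1 term: 135x^4 + 270x^3 + 198x^2 + 69x + 6
order-2 term: -1620x^2 - 3240x - 1746
order-3 term: 2160
the series for exp(-2(D Δ)) f terminates at order 3
exp(-2(D Δ)) f = -(9/4)x^6 + 138x^4 + (539/2)x^3 - 1422x^2 - 3171x + 420


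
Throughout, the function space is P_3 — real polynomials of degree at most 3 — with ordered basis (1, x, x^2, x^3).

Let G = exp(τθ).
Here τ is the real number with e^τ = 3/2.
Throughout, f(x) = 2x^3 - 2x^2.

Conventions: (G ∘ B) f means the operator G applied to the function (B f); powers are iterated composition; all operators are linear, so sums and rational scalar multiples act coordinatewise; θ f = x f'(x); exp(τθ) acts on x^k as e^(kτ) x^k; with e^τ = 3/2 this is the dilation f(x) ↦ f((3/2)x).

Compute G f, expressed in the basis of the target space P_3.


exp(τθ) x^k = e^(kτ) x^k; with e^τ = 3/2 this sends x^k to (3/2)^k x^k
x^2 ↦ 9/4 x^2
x^3 ↦ 27/8 x^3
applying this coordinatewise to f: exp(τθ) f = (27/4)x^3 - (9/2)x^2

the result is g(x) = (27/4)x^3 - (9/2)x^2


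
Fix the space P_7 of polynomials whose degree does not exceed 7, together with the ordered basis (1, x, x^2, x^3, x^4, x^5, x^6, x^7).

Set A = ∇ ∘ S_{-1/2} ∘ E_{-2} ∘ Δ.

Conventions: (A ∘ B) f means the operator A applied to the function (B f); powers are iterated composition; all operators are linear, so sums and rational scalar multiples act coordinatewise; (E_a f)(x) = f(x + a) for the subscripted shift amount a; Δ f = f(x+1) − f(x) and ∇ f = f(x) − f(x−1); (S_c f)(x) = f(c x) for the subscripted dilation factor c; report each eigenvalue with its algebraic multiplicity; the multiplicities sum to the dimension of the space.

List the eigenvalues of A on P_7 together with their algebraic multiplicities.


image of 1: 0
image of x: 0
image of x^2: -1
image of x^3: (3/2)x + 15/4
image of x^4: -(3/2)x^2 - (15/2)x - 10
image of x^5: (5/4)x^3 + (75/8)x^2 + 25x + 375/16
image of x^6: -(15/16)x^4 - (75/8)x^3 - (75/2)x^2 - (1125/16)x - 413/8
image of x^7: (21/32)x^5 + (525/64)x^4 + (175/4)x^3 + (7875/64)x^2 + (2891/16)x + 7035/64
the matrix is upper triangular; its diagonal is (0, 0, 0, 0, 0, 0, 0, 0)
for a triangular matrix the eigenvalues are the diagonal entries, with algebraic multiplicity their repetition count

λ = 0 (multiplicity 8)


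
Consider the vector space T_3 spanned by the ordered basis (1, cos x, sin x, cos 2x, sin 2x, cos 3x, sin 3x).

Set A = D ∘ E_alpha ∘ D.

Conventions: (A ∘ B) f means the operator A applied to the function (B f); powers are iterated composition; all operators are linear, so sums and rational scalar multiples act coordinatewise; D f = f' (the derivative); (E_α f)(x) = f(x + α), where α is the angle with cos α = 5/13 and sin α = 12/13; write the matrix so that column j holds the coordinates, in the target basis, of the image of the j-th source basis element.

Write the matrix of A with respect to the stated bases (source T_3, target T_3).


image of 1: 0
image of cos x: -(5/13)cos x + (12/13)sin x
image of sin x: -(12/13)cos x - (5/13)sin x
image of cos 2x: (476/169)cos 2x + (480/169)sin 2x
image of sin 2x: -(480/169)cos 2x + (476/169)sin 2x
image of cos 3x: (18315/2197)cos 3x - (7452/2197)sin 3x
image of sin 3x: (7452/2197)cos 3x + (18315/2197)sin 3x
each image's coordinates form column j of the matrix

the matrix is [[0, 0, 0, 0, 0, 0, 0]; [0, -5/13, -12/13, 0, 0, 0, 0]; [0, 12/13, -5/13, 0, 0, 0, 0]; [0, 0, 0, 476/169, -480/169, 0, 0]; [0, 0, 0, 480/169, 476/169, 0, 0]; [0, 0, 0, 0, 0, 18315/2197, 7452/2197]; [0, 0, 0, 0, 0, -7452/2197, 18315/2197]] (rows listed top to bottom)


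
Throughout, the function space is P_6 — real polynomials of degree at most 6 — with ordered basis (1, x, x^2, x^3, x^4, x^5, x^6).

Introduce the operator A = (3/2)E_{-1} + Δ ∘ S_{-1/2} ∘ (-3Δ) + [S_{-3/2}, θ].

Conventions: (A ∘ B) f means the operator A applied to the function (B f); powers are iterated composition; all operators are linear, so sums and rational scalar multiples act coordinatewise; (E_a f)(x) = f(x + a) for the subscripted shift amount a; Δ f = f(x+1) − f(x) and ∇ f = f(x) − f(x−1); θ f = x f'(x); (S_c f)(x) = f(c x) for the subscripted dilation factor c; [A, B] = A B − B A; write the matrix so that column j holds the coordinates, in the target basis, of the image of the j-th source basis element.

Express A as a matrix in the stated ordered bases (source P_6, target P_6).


image of 1: 3/2
image of x: (3/2)x - 3/2
image of x^2: (3/2)x^2 - 3x + 9/2
image of x^3: (3/2)x^3 - (9/2)x^2 + 3/4
image of x^4: (3/2)x^4 - 6x^3 + (27/2)x^2 - (21/2)x + 9/2
image of x^5: (3/2)x^5 - (15/2)x^4 + (45/4)x^3 - (75/8)x^2 + 21/16
image of x^6: (3/2)x^6 - 9x^5 + (405/16)x^4 - (285/8)x^3 + (135/4)x^2 - (279/16)x + 9/2
each image's coordinates form column j of the matrix

the matrix is [[3/2, -3/2, 9/2, 3/4, 9/2, 21/16, 9/2]; [0, 3/2, -3, 0, -21/2, 0, -279/16]; [0, 0, 3/2, -9/2, 27/2, -75/8, 135/4]; [0, 0, 0, 3/2, -6, 45/4, -285/8]; [0, 0, 0, 0, 3/2, -15/2, 405/16]; [0, 0, 0, 0, 0, 3/2, -9]; [0, 0, 0, 0, 0, 0, 3/2]] (rows listed top to bottom)


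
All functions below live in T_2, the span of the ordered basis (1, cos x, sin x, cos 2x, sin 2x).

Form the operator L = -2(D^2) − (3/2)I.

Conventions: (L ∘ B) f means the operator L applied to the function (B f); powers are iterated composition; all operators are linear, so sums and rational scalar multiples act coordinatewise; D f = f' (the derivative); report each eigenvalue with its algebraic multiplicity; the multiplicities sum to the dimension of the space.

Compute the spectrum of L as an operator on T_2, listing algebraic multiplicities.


λ = -3/2 (multiplicity 1), λ = 1/2 (multiplicity 2), λ = 13/2 (multiplicity 2)

image of 1: -3/2
image of cos x: (1/2)cos x
image of sin x: (1/2)sin x
image of cos 2x: (13/2)cos 2x
image of sin 2x: (13/2)sin 2x
the matrix is diagonal; its diagonal is (-3/2, 1/2, 1/2, 13/2, 13/2)
for a triangular matrix the eigenvalues are the diagonal entries, with algebraic multiplicity their repetition count


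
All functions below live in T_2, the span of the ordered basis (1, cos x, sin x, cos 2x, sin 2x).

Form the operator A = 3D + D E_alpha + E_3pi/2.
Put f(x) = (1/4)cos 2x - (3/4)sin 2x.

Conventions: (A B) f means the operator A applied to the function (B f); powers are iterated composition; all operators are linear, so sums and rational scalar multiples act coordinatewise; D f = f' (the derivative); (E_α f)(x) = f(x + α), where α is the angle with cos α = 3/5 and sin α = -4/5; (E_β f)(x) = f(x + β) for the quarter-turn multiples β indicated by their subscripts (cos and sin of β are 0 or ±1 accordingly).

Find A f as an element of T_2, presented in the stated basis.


g(x) = -(77/20)cos 2x - (41/20)sin 2x

D f = -(3/2)cos 2x - (1/2)sin 2x
(3D) f = -(9/2)cos 2x - (3/2)sin 2x
E_alpha f = (13/20)cos 2x + (9/20)sin 2x
D E_alpha f = (9/10)cos 2x - (13/10)sin 2x
E_3pi/2 f = -(1/4)cos 2x + (3/4)sin 2x
(3D + D E_alpha + E_3pi/2) f = -(77/20)cos 2x - (41/20)sin 2x


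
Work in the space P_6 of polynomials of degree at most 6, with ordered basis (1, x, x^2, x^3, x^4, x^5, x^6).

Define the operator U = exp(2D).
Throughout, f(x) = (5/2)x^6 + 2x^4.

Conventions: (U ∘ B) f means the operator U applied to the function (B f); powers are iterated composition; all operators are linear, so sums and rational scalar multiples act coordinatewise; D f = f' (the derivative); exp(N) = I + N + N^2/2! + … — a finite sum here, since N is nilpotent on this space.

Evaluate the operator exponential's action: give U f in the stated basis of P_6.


the image equals g(x) = (5/2)x^6 + 30x^5 + 152x^4 + 416x^3 + 648x^2 + 544x + 192

order-1 term: 30x^5 + 16x^3
order-2 term: 150x^4 + 48x^2
order-3 term: 400x^3 + 64x
order-4 term: 600x^2 + 32
order-5 term: 480x
order-6 term: 160
the series for exp(2D) f terminates at order 6
exp(2D) f = (5/2)x^6 + 30x^5 + 152x^4 + 416x^3 + 648x^2 + 544x + 192


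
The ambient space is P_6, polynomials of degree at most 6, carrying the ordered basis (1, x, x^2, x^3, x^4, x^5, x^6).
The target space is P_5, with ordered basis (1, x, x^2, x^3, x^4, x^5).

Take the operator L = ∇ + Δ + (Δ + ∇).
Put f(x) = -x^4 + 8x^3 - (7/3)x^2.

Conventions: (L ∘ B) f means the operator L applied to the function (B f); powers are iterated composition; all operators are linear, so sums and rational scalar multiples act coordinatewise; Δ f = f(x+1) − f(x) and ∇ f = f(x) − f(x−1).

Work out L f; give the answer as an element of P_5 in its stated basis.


∇ f = -4x^3 + 30x^2 - (98/3)x + 34/3
Δ f = -4x^3 + 18x^2 + (46/3)x + 14/3
Δ f = -4x^3 + 18x^2 + (46/3)x + 14/3
∇ f = -4x^3 + 30x^2 - (98/3)x + 34/3
(Δ + ∇) f = -8x^3 + 48x^2 - (52/3)x + 16
(∇ + Δ + (Δ + ∇)) f = -16x^3 + 96x^2 - (104/3)x + 32

the result is g(x) = -16x^3 + 96x^2 - (104/3)x + 32


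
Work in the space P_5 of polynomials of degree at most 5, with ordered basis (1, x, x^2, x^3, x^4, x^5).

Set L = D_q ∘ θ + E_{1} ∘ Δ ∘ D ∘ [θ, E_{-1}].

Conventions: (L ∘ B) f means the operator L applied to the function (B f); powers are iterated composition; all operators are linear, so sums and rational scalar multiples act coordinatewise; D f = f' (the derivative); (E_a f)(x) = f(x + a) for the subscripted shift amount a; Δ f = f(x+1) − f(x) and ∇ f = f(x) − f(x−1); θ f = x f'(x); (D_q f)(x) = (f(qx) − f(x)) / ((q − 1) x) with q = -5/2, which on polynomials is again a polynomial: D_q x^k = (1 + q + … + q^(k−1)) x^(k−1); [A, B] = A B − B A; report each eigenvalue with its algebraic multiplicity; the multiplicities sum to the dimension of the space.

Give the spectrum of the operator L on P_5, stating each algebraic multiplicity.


λ = 0 (multiplicity 6)

image of 1: 0
image of x: 1
image of x^2: -3x
image of x^3: (57/4)x^2 + 6
image of x^4: -(87/2)x^3 + 24x + 12
image of x^5: (2255/16)x^4 + 60x^2 + 60x + 20
the matrix is upper triangular; its diagonal is (0, 0, 0, 0, 0, 0)
for a triangular matrix the eigenvalues are the diagonal entries, with algebraic multiplicity their repetition count


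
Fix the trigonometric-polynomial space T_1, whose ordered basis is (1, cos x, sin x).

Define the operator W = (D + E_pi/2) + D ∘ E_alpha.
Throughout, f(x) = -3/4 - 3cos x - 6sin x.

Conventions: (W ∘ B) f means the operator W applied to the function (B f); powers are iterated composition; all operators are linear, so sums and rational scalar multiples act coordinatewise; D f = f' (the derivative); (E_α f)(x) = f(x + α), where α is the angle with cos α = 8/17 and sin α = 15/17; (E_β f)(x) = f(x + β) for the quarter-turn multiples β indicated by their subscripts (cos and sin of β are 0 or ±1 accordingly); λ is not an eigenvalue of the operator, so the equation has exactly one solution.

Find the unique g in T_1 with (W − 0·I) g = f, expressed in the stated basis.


write g with unknown coordinates in the stated basis and equate coefficients in (W − 0·I) g = f
solving from the highest basis element down gives g = -3/4 + (33/13)cos x - (4/13)sin x
check: W g = -3/4 - 3cos x - 6sin x
so W g − 0·g = -3/4 - 3cos x - 6sin x = f ✓

g(x) = -3/4 + (33/13)cos x - (4/13)sin x


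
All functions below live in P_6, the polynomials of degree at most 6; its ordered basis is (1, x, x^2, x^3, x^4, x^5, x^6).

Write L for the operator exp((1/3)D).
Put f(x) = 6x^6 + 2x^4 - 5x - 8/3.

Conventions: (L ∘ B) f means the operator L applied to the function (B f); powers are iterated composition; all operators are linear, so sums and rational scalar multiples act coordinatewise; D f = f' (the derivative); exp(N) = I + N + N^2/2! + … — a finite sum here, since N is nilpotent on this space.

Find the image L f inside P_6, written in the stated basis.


g(x) = 6x^6 + 12x^5 + 12x^4 + (64/9)x^3 + (22/9)x^2 - (41/9)x - 1045/243

order-1 term: 12x^5 + (8/3)x^3 - 5/3
order-2 term: 10x^4 + (4/3)x^2
order-3 term: (40/9)x^3 + (8/27)x
order-4 term: (10/9)x^2 + 2/81
order-5 term: (4/27)x
order-6 term: 2/243
the series for exp((1/3)D) f terminates at order 6
exp((1/3)D) f = 6x^6 + 12x^5 + 12x^4 + (64/9)x^3 + (22/9)x^2 - (41/9)x - 1045/243


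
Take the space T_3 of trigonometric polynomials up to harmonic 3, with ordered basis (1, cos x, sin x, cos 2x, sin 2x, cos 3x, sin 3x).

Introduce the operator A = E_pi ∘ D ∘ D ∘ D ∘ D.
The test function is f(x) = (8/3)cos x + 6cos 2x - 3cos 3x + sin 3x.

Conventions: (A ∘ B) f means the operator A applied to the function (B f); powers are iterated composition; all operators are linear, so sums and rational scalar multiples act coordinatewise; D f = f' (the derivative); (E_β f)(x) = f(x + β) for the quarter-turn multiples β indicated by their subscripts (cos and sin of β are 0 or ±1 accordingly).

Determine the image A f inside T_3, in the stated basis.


D f = -(8/3)sin x - 12sin 2x + 3cos 3x + 9sin 3x
D D f = -(8/3)cos x - 24cos 2x + 27cos 3x - 9sin 3x
D (D ∘ D) f = (8/3)sin x + 48sin 2x - 27cos 3x - 81sin 3x
D D (D ∘ D) f = (8/3)cos x + 96cos 2x - 243cos 3x + 81sin 3x
E_pi D D (D ∘ D) f = -(8/3)cos x + 96cos 2x + 243cos 3x - 81sin 3x

the image equals g(x) = -(8/3)cos x + 96cos 2x + 243cos 3x - 81sin 3x


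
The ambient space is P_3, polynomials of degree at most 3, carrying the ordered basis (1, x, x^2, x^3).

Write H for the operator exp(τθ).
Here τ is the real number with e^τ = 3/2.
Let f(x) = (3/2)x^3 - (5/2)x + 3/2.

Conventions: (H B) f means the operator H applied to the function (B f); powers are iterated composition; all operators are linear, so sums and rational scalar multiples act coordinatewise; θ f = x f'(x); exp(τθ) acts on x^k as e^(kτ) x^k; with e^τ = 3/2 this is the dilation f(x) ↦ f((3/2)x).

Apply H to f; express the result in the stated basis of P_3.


the image equals g(x) = (81/16)x^3 - (15/4)x + 3/2

exp(τθ) x^k = e^(kτ) x^k; with e^τ = 3/2 this sends x^k to (3/2)^k x^k
x ↦ 3/2 x
x^3 ↦ 27/8 x^3
applying this coordinatewise to f: exp(τθ) f = (81/16)x^3 - (15/4)x + 3/2


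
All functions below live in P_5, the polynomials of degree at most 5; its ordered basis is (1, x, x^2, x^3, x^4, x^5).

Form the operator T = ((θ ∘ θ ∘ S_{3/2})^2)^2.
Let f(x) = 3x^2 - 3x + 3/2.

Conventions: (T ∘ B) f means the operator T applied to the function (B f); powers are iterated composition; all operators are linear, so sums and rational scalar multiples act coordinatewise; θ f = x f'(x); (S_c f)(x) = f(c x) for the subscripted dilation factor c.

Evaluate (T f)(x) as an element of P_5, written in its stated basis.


g(x) = 19683x^2 - (243/16)x

S_{3/2} f = (27/4)x^2 - (9/2)x + 3/2
θ S_{3/2} f = (27/2)x^2 - (9/2)x
θ θ S_{3/2} f = 27x^2 - (9/2)x
S_{3/2} (θ ∘ θ ∘ S_{3/2}) f = (243/4)x^2 - (27/4)x
θ S_{3/2} (θ ∘ θ ∘ S_{3/2}) f = (243/2)x^2 - (27/4)x
θ θ S_{3/2} (θ ∘ θ ∘ S_{3/2}) f = 243x^2 - (27/4)x
S_{3/2} (θ ∘ θ ∘ S_{3/2})^2 f = (2187/4)x^2 - (81/8)x
θ S_{3/2} (θ ∘ θ ∘ S_{3/2})^2 f = (2187/2)x^2 - (81/8)x
θ θ S_{3/2} (θ ∘ θ ∘ S_{3/2})^2 f = 2187x^2 - (81/8)x
S_{3/2} (θ ∘ θ ∘ S_{3/2}) (θ ∘ θ ∘ S_{3/2})^2 f = (19683/4)x^2 - (243/16)x
θ S_{3/2} (θ ∘ θ ∘ S_{3/2}) (θ ∘ θ ∘ S_{3/2})^2 f = (19683/2)x^2 - (243/16)x
θ θ S_{3/2} (θ ∘ θ ∘ S_{3/2}) (θ ∘ θ ∘ S_{3/2})^2 f = 19683x^2 - (243/16)x


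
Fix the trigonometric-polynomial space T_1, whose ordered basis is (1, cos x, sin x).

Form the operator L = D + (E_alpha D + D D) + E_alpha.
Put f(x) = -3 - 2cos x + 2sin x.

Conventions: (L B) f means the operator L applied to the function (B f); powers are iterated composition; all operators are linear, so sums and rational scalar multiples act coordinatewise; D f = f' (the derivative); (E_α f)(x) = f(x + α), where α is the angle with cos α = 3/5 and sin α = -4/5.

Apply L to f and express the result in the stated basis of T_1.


the result is g(x) = -3 + (4/5)cos x + (12/5)sin x

D f = 2cos x + 2sin x
D f = 2cos x + 2sin x
E_alpha D f = -(2/5)cos x + (14/5)sin x
D f = 2cos x + 2sin x
D D f = 2cos x - 2sin x
(E_alpha D + D D) f = (8/5)cos x + (4/5)sin x
E_alpha f = -3 - (14/5)cos x - (2/5)sin x
(D + (E_alpha D + D D) + E_alpha) f = -3 + (4/5)cos x + (12/5)sin x


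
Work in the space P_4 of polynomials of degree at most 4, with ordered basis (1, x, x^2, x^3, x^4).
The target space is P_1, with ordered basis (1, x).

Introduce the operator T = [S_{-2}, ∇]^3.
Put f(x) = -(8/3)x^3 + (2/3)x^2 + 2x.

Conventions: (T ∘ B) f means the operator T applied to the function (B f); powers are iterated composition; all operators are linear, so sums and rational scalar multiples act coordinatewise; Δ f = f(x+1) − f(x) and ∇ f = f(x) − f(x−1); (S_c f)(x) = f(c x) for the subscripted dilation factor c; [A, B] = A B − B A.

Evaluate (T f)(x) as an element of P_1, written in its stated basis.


∇ f = -8x^2 + (28/3)x - 4/3
S_{-2} ∇ f = -32x^2 - (56/3)x - 4/3
S_{-2} f = (64/3)x^3 + (8/3)x^2 - 4x
∇ S_{-2} f = 64x^2 - (176/3)x + 44/3
[S_{-2}, ∇] f = -96x^2 + 40x - 16
∇ [S_{-2}, ∇] f = -192x + 136
S_{-2} ∇ [S_{-2}, ∇] f = 384x + 136
S_{-2} [S_{-2}, ∇] f = -384x^2 - 80x - 16
∇ S_{-2} [S_{-2}, ∇] f = -768x + 304
[S_{-2}, ∇] [S_{-2}, ∇] f = 1152x - 168
∇ [S_{-2}, ∇] [S_{-2}, ∇] f = 1152
S_{-2} ∇ [S_{-2}, ∇] [S_{-2}, ∇] f = 1152
S_{-2} [S_{-2}, ∇] [S_{-2}, ∇] f = -2304x - 168
∇ S_{-2} [S_{-2}, ∇] [S_{-2}, ∇] f = -2304
[S_{-2}, ∇] [S_{-2}, ∇] [S_{-2}, ∇] f = 3456

the result is g(x) = 3456


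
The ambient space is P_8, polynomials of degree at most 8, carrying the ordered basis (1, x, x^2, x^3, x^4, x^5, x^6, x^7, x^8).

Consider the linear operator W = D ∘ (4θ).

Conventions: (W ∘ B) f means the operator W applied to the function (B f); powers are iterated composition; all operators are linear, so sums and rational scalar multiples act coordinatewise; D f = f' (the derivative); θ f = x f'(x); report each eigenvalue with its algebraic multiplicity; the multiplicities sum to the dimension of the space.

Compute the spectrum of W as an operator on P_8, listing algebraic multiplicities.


image of 1: 0
image of x: 4
image of x^2: 16x
image of x^3: 36x^2
image of x^4: 64x^3
image of x^5: 100x^4
image of x^6: 144x^5
image of x^7: 196x^6
image of x^8: 256x^7
the matrix is upper triangular; its diagonal is (0, 0, 0, 0, 0, 0, 0, 0, 0)
for a triangular matrix the eigenvalues are the diagonal entries, with algebraic multiplicity their repetition count

λ = 0 (multiplicity 9)
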